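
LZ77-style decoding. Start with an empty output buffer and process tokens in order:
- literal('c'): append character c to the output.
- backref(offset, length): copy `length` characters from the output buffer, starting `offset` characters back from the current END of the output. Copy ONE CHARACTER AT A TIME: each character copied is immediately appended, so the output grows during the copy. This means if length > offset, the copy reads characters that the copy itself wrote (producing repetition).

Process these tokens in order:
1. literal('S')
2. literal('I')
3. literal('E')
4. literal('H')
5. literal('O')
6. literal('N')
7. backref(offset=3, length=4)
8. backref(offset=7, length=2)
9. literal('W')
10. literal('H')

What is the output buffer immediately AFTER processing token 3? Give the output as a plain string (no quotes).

Token 1: literal('S'). Output: "S"
Token 2: literal('I'). Output: "SI"
Token 3: literal('E'). Output: "SIE"

Answer: SIE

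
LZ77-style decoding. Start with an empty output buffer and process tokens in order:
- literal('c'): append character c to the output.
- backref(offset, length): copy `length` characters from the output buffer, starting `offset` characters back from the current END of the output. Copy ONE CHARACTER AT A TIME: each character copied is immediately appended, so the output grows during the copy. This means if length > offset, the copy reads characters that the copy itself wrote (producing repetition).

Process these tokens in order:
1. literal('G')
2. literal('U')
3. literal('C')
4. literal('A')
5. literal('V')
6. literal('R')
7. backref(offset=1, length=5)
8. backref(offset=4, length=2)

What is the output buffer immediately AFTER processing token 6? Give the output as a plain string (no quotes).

Answer: GUCAVR

Derivation:
Token 1: literal('G'). Output: "G"
Token 2: literal('U'). Output: "GU"
Token 3: literal('C'). Output: "GUC"
Token 4: literal('A'). Output: "GUCA"
Token 5: literal('V'). Output: "GUCAV"
Token 6: literal('R'). Output: "GUCAVR"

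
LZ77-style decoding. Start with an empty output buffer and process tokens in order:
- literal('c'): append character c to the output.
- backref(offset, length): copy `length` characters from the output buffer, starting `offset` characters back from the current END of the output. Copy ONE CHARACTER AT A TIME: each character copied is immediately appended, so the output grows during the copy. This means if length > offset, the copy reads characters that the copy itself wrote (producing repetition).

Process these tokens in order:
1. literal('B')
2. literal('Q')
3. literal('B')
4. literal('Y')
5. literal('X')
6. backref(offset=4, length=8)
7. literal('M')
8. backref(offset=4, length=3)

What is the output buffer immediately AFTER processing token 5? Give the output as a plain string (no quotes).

Token 1: literal('B'). Output: "B"
Token 2: literal('Q'). Output: "BQ"
Token 3: literal('B'). Output: "BQB"
Token 4: literal('Y'). Output: "BQBY"
Token 5: literal('X'). Output: "BQBYX"

Answer: BQBYX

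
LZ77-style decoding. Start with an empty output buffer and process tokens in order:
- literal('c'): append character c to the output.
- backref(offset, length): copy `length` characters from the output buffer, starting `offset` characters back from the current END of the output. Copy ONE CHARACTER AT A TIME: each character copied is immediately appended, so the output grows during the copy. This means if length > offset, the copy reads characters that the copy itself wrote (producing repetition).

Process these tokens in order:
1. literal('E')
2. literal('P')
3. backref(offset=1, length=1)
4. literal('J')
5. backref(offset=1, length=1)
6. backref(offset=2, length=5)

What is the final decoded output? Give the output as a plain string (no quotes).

Token 1: literal('E'). Output: "E"
Token 2: literal('P'). Output: "EP"
Token 3: backref(off=1, len=1). Copied 'P' from pos 1. Output: "EPP"
Token 4: literal('J'). Output: "EPPJ"
Token 5: backref(off=1, len=1). Copied 'J' from pos 3. Output: "EPPJJ"
Token 6: backref(off=2, len=5) (overlapping!). Copied 'JJJJJ' from pos 3. Output: "EPPJJJJJJJ"

Answer: EPPJJJJJJJ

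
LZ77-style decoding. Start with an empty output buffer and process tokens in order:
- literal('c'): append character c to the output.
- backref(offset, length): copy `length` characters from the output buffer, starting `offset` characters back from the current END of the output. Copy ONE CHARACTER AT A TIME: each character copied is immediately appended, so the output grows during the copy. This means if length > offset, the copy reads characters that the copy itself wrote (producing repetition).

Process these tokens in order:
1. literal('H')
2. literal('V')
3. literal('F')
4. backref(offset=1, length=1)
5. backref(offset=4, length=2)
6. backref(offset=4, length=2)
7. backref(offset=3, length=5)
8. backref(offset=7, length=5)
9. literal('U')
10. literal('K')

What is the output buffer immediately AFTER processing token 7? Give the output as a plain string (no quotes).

Answer: HVFFHVFFVFFVF

Derivation:
Token 1: literal('H'). Output: "H"
Token 2: literal('V'). Output: "HV"
Token 3: literal('F'). Output: "HVF"
Token 4: backref(off=1, len=1). Copied 'F' from pos 2. Output: "HVFF"
Token 5: backref(off=4, len=2). Copied 'HV' from pos 0. Output: "HVFFHV"
Token 6: backref(off=4, len=2). Copied 'FF' from pos 2. Output: "HVFFHVFF"
Token 7: backref(off=3, len=5) (overlapping!). Copied 'VFFVF' from pos 5. Output: "HVFFHVFFVFFVF"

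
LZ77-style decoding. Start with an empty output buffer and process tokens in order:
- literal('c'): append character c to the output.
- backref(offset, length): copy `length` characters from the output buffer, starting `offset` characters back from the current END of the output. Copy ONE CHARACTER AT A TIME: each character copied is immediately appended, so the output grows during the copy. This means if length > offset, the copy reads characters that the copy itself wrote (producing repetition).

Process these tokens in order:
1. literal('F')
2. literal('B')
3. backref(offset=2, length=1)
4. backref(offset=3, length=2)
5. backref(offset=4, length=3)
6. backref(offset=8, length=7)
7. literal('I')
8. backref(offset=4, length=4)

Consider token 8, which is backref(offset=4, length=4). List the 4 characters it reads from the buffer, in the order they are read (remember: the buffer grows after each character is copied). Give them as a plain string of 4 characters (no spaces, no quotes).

Token 1: literal('F'). Output: "F"
Token 2: literal('B'). Output: "FB"
Token 3: backref(off=2, len=1). Copied 'F' from pos 0. Output: "FBF"
Token 4: backref(off=3, len=2). Copied 'FB' from pos 0. Output: "FBFFB"
Token 5: backref(off=4, len=3). Copied 'BFF' from pos 1. Output: "FBFFBBFF"
Token 6: backref(off=8, len=7). Copied 'FBFFBBF' from pos 0. Output: "FBFFBBFFFBFFBBF"
Token 7: literal('I'). Output: "FBFFBBFFFBFFBBFI"
Token 8: backref(off=4, len=4). Buffer before: "FBFFBBFFFBFFBBFI" (len 16)
  byte 1: read out[12]='B', append. Buffer now: "FBFFBBFFFBFFBBFIB"
  byte 2: read out[13]='B', append. Buffer now: "FBFFBBFFFBFFBBFIBB"
  byte 3: read out[14]='F', append. Buffer now: "FBFFBBFFFBFFBBFIBBF"
  byte 4: read out[15]='I', append. Buffer now: "FBFFBBFFFBFFBBFIBBFI"

Answer: BBFI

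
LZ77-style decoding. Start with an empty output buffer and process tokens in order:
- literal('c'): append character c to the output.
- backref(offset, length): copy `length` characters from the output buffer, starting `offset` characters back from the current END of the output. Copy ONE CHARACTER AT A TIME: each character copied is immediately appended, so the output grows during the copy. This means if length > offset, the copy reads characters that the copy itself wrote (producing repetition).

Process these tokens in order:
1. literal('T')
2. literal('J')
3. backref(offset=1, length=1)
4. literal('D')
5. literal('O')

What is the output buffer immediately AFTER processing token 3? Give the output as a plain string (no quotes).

Token 1: literal('T'). Output: "T"
Token 2: literal('J'). Output: "TJ"
Token 3: backref(off=1, len=1). Copied 'J' from pos 1. Output: "TJJ"

Answer: TJJ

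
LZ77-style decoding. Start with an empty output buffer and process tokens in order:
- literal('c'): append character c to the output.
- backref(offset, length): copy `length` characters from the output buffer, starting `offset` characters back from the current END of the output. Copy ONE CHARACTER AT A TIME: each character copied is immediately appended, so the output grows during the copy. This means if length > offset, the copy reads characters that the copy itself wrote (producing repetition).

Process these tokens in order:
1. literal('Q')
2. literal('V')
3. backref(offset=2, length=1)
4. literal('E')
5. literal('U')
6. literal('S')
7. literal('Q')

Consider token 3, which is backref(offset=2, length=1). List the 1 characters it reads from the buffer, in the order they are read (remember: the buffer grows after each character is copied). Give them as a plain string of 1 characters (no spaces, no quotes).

Answer: Q

Derivation:
Token 1: literal('Q'). Output: "Q"
Token 2: literal('V'). Output: "QV"
Token 3: backref(off=2, len=1). Buffer before: "QV" (len 2)
  byte 1: read out[0]='Q', append. Buffer now: "QVQ"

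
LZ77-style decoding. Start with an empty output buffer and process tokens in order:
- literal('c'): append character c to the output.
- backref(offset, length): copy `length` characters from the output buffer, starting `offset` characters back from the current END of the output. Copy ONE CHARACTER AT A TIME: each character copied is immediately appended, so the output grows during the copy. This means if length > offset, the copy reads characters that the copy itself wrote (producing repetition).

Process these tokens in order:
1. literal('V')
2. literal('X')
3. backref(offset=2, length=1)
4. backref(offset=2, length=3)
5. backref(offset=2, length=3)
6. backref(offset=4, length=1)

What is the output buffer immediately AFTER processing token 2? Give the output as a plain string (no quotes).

Answer: VX

Derivation:
Token 1: literal('V'). Output: "V"
Token 2: literal('X'). Output: "VX"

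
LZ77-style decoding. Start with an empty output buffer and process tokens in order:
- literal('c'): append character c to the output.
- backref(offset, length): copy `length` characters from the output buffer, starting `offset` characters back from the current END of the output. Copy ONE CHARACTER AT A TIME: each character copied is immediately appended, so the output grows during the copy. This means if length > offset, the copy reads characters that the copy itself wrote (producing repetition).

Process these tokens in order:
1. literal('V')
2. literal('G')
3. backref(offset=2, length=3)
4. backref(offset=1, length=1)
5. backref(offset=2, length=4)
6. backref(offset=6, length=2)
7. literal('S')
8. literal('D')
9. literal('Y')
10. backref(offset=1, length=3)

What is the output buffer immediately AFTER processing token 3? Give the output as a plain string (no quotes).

Answer: VGVGV

Derivation:
Token 1: literal('V'). Output: "V"
Token 2: literal('G'). Output: "VG"
Token 3: backref(off=2, len=3) (overlapping!). Copied 'VGV' from pos 0. Output: "VGVGV"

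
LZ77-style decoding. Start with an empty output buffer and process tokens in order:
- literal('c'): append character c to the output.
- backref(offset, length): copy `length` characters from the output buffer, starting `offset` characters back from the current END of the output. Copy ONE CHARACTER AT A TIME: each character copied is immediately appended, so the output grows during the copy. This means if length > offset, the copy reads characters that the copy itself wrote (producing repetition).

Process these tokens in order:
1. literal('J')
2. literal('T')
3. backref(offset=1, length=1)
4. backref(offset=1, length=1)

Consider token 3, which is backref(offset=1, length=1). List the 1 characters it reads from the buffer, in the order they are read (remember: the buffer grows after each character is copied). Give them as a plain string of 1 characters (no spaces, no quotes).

Token 1: literal('J'). Output: "J"
Token 2: literal('T'). Output: "JT"
Token 3: backref(off=1, len=1). Buffer before: "JT" (len 2)
  byte 1: read out[1]='T', append. Buffer now: "JTT"

Answer: T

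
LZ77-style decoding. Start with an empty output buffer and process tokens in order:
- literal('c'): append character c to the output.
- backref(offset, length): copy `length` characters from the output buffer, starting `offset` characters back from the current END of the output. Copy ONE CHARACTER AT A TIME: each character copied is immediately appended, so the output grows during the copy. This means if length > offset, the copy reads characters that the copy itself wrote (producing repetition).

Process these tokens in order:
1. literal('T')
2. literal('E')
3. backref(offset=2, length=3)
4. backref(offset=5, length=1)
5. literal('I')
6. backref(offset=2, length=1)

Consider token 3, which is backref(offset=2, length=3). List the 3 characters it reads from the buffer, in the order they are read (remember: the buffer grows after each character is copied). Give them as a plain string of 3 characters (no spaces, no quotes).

Token 1: literal('T'). Output: "T"
Token 2: literal('E'). Output: "TE"
Token 3: backref(off=2, len=3). Buffer before: "TE" (len 2)
  byte 1: read out[0]='T', append. Buffer now: "TET"
  byte 2: read out[1]='E', append. Buffer now: "TETE"
  byte 3: read out[2]='T', append. Buffer now: "TETET"

Answer: TET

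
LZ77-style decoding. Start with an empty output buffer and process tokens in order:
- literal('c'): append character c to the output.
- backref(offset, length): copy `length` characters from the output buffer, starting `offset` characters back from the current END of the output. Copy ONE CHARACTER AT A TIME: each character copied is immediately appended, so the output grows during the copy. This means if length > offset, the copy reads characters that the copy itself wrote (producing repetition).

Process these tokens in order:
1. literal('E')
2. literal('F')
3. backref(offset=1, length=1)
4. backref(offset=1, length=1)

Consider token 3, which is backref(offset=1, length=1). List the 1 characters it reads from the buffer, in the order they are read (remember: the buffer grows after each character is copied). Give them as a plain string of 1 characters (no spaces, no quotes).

Token 1: literal('E'). Output: "E"
Token 2: literal('F'). Output: "EF"
Token 3: backref(off=1, len=1). Buffer before: "EF" (len 2)
  byte 1: read out[1]='F', append. Buffer now: "EFF"

Answer: F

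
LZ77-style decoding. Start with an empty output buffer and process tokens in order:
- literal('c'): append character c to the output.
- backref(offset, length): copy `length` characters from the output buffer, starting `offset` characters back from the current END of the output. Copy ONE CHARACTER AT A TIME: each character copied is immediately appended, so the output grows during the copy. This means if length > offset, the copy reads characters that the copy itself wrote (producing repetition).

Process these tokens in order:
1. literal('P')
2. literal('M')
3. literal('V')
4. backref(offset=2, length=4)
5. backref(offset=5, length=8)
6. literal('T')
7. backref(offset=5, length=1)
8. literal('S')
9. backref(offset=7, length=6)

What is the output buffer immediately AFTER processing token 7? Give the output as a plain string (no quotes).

Answer: PMVMVMVVMVMVVMVTV

Derivation:
Token 1: literal('P'). Output: "P"
Token 2: literal('M'). Output: "PM"
Token 3: literal('V'). Output: "PMV"
Token 4: backref(off=2, len=4) (overlapping!). Copied 'MVMV' from pos 1. Output: "PMVMVMV"
Token 5: backref(off=5, len=8) (overlapping!). Copied 'VMVMVVMV' from pos 2. Output: "PMVMVMVVMVMVVMV"
Token 6: literal('T'). Output: "PMVMVMVVMVMVVMVT"
Token 7: backref(off=5, len=1). Copied 'V' from pos 11. Output: "PMVMVMVVMVMVVMVTV"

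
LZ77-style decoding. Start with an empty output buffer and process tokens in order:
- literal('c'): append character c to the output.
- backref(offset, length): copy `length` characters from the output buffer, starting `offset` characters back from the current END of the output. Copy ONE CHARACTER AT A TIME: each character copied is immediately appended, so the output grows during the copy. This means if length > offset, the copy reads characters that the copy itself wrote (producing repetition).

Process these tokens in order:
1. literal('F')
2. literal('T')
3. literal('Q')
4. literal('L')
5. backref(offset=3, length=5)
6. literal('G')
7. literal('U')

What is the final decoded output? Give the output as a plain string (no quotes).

Answer: FTQLTQLTQGU

Derivation:
Token 1: literal('F'). Output: "F"
Token 2: literal('T'). Output: "FT"
Token 3: literal('Q'). Output: "FTQ"
Token 4: literal('L'). Output: "FTQL"
Token 5: backref(off=3, len=5) (overlapping!). Copied 'TQLTQ' from pos 1. Output: "FTQLTQLTQ"
Token 6: literal('G'). Output: "FTQLTQLTQG"
Token 7: literal('U'). Output: "FTQLTQLTQGU"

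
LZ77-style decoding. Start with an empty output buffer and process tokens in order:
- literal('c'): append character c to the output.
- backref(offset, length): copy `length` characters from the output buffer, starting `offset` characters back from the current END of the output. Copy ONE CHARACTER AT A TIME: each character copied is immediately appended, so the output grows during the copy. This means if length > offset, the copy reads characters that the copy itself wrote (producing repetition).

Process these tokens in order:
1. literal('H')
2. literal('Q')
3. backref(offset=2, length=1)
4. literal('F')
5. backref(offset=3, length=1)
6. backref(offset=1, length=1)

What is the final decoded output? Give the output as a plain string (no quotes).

Token 1: literal('H'). Output: "H"
Token 2: literal('Q'). Output: "HQ"
Token 3: backref(off=2, len=1). Copied 'H' from pos 0. Output: "HQH"
Token 4: literal('F'). Output: "HQHF"
Token 5: backref(off=3, len=1). Copied 'Q' from pos 1. Output: "HQHFQ"
Token 6: backref(off=1, len=1). Copied 'Q' from pos 4. Output: "HQHFQQ"

Answer: HQHFQQ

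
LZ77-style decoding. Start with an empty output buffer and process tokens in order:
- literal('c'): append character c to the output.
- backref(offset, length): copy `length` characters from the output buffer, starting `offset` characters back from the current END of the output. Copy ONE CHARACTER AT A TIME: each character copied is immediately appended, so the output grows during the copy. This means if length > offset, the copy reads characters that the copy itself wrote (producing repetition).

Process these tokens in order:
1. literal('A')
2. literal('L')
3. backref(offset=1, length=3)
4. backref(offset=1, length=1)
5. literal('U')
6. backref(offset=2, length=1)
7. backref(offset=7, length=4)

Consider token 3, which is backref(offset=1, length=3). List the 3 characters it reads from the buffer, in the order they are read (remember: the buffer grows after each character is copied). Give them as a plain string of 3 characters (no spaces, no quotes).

Token 1: literal('A'). Output: "A"
Token 2: literal('L'). Output: "AL"
Token 3: backref(off=1, len=3). Buffer before: "AL" (len 2)
  byte 1: read out[1]='L', append. Buffer now: "ALL"
  byte 2: read out[2]='L', append. Buffer now: "ALLL"
  byte 3: read out[3]='L', append. Buffer now: "ALLLL"

Answer: LLL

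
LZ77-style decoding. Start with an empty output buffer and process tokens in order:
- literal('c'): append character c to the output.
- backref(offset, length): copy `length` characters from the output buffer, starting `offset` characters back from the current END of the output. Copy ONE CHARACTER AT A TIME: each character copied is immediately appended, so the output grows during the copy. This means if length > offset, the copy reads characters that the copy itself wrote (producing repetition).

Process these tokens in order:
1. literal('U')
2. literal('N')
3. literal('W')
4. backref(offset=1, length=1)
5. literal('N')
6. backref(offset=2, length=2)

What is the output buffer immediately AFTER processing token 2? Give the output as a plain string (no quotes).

Answer: UN

Derivation:
Token 1: literal('U'). Output: "U"
Token 2: literal('N'). Output: "UN"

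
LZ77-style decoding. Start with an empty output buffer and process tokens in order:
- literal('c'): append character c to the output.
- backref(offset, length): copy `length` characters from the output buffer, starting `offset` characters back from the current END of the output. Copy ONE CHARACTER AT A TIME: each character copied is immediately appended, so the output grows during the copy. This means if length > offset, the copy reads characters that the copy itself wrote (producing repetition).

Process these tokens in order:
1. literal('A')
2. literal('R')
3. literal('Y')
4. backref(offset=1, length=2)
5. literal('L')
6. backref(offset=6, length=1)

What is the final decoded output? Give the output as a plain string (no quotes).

Answer: ARYYYLA

Derivation:
Token 1: literal('A'). Output: "A"
Token 2: literal('R'). Output: "AR"
Token 3: literal('Y'). Output: "ARY"
Token 4: backref(off=1, len=2) (overlapping!). Copied 'YY' from pos 2. Output: "ARYYY"
Token 5: literal('L'). Output: "ARYYYL"
Token 6: backref(off=6, len=1). Copied 'A' from pos 0. Output: "ARYYYLA"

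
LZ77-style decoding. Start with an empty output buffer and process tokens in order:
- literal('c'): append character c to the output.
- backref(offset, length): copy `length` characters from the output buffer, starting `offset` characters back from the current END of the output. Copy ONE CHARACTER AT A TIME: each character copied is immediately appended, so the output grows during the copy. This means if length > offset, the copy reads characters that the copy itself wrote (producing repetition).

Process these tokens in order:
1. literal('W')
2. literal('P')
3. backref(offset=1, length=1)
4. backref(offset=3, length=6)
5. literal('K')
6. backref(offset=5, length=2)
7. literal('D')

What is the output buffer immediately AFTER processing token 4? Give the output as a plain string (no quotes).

Answer: WPPWPPWPP

Derivation:
Token 1: literal('W'). Output: "W"
Token 2: literal('P'). Output: "WP"
Token 3: backref(off=1, len=1). Copied 'P' from pos 1. Output: "WPP"
Token 4: backref(off=3, len=6) (overlapping!). Copied 'WPPWPP' from pos 0. Output: "WPPWPPWPP"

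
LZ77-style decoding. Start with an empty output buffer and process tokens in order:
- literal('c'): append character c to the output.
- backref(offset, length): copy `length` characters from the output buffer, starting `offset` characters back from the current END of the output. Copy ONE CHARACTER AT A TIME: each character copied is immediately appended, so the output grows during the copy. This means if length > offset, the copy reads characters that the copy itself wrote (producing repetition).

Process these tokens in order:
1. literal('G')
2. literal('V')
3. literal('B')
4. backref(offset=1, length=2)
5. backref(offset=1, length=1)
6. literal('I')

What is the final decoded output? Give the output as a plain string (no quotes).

Answer: GVBBBBI

Derivation:
Token 1: literal('G'). Output: "G"
Token 2: literal('V'). Output: "GV"
Token 3: literal('B'). Output: "GVB"
Token 4: backref(off=1, len=2) (overlapping!). Copied 'BB' from pos 2. Output: "GVBBB"
Token 5: backref(off=1, len=1). Copied 'B' from pos 4. Output: "GVBBBB"
Token 6: literal('I'). Output: "GVBBBBI"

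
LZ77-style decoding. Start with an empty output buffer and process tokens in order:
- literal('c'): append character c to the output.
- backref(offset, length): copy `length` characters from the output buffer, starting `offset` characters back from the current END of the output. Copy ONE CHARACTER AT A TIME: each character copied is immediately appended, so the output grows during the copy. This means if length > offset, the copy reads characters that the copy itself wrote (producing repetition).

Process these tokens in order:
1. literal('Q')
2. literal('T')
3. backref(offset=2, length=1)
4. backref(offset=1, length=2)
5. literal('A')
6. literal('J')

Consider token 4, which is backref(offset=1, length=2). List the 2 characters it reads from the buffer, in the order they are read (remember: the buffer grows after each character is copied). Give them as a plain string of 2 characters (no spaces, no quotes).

Token 1: literal('Q'). Output: "Q"
Token 2: literal('T'). Output: "QT"
Token 3: backref(off=2, len=1). Copied 'Q' from pos 0. Output: "QTQ"
Token 4: backref(off=1, len=2). Buffer before: "QTQ" (len 3)
  byte 1: read out[2]='Q', append. Buffer now: "QTQQ"
  byte 2: read out[3]='Q', append. Buffer now: "QTQQQ"

Answer: QQ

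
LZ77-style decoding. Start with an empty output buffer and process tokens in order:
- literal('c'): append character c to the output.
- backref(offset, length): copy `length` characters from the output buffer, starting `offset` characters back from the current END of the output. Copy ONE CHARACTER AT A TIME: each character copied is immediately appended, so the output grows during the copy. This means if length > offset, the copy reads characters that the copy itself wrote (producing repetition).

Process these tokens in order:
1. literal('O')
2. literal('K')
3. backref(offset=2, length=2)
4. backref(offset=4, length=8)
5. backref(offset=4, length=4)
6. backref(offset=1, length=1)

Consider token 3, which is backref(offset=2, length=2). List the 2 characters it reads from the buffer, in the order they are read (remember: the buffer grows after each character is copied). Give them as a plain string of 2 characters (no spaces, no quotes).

Answer: OK

Derivation:
Token 1: literal('O'). Output: "O"
Token 2: literal('K'). Output: "OK"
Token 3: backref(off=2, len=2). Buffer before: "OK" (len 2)
  byte 1: read out[0]='O', append. Buffer now: "OKO"
  byte 2: read out[1]='K', append. Buffer now: "OKOK"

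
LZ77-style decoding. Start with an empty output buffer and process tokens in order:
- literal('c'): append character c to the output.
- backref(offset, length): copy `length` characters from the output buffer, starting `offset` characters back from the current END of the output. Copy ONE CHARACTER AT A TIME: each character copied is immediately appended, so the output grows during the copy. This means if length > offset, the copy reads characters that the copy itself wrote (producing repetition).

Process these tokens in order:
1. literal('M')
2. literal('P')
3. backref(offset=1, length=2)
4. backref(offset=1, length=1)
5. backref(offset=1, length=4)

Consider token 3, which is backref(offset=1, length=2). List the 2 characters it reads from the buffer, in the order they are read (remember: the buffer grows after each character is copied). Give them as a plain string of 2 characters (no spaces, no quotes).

Token 1: literal('M'). Output: "M"
Token 2: literal('P'). Output: "MP"
Token 3: backref(off=1, len=2). Buffer before: "MP" (len 2)
  byte 1: read out[1]='P', append. Buffer now: "MPP"
  byte 2: read out[2]='P', append. Buffer now: "MPPP"

Answer: PP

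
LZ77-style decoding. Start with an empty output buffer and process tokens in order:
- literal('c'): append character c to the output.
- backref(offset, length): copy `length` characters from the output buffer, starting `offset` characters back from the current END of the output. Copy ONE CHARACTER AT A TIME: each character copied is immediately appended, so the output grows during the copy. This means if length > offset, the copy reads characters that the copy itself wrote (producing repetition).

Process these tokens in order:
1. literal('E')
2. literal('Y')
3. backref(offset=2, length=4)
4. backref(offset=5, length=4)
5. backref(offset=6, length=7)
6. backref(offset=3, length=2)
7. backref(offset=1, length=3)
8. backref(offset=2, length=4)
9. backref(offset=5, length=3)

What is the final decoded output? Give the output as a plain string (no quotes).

Answer: EYEYEYYEYEEYYEYEEYEEEEEEEEEEE

Derivation:
Token 1: literal('E'). Output: "E"
Token 2: literal('Y'). Output: "EY"
Token 3: backref(off=2, len=4) (overlapping!). Copied 'EYEY' from pos 0. Output: "EYEYEY"
Token 4: backref(off=5, len=4). Copied 'YEYE' from pos 1. Output: "EYEYEYYEYE"
Token 5: backref(off=6, len=7) (overlapping!). Copied 'EYYEYEE' from pos 4. Output: "EYEYEYYEYEEYYEYEE"
Token 6: backref(off=3, len=2). Copied 'YE' from pos 14. Output: "EYEYEYYEYEEYYEYEEYE"
Token 7: backref(off=1, len=3) (overlapping!). Copied 'EEE' from pos 18. Output: "EYEYEYYEYEEYYEYEEYEEEE"
Token 8: backref(off=2, len=4) (overlapping!). Copied 'EEEE' from pos 20. Output: "EYEYEYYEYEEYYEYEEYEEEEEEEE"
Token 9: backref(off=5, len=3). Copied 'EEE' from pos 21. Output: "EYEYEYYEYEEYYEYEEYEEEEEEEEEEE"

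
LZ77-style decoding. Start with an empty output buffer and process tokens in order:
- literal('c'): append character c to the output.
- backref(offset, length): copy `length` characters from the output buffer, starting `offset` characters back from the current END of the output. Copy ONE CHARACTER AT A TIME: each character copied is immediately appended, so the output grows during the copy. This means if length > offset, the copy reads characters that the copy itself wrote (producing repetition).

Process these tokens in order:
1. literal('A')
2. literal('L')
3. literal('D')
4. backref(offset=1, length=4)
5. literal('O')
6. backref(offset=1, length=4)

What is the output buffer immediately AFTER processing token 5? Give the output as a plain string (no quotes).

Answer: ALDDDDDO

Derivation:
Token 1: literal('A'). Output: "A"
Token 2: literal('L'). Output: "AL"
Token 3: literal('D'). Output: "ALD"
Token 4: backref(off=1, len=4) (overlapping!). Copied 'DDDD' from pos 2. Output: "ALDDDDD"
Token 5: literal('O'). Output: "ALDDDDDO"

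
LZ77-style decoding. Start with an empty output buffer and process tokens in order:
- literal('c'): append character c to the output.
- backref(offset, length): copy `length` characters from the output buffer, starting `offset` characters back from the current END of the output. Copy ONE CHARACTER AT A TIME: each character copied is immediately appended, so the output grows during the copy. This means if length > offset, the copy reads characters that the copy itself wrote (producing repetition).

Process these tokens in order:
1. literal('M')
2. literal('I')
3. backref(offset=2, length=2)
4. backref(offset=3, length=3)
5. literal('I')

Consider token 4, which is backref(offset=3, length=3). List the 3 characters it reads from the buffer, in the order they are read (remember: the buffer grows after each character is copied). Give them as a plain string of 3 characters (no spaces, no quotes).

Answer: IMI

Derivation:
Token 1: literal('M'). Output: "M"
Token 2: literal('I'). Output: "MI"
Token 3: backref(off=2, len=2). Copied 'MI' from pos 0. Output: "MIMI"
Token 4: backref(off=3, len=3). Buffer before: "MIMI" (len 4)
  byte 1: read out[1]='I', append. Buffer now: "MIMII"
  byte 2: read out[2]='M', append. Buffer now: "MIMIIM"
  byte 3: read out[3]='I', append. Buffer now: "MIMIIMI"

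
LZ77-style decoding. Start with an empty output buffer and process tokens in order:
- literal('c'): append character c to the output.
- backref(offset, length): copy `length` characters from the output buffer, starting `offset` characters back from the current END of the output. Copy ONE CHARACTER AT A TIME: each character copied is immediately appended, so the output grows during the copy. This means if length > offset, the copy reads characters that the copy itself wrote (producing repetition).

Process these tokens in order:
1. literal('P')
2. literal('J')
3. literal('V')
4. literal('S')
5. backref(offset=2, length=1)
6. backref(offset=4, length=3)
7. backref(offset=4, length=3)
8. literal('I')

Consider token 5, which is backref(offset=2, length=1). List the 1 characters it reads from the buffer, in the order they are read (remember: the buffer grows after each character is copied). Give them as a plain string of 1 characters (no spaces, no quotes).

Token 1: literal('P'). Output: "P"
Token 2: literal('J'). Output: "PJ"
Token 3: literal('V'). Output: "PJV"
Token 4: literal('S'). Output: "PJVS"
Token 5: backref(off=2, len=1). Buffer before: "PJVS" (len 4)
  byte 1: read out[2]='V', append. Buffer now: "PJVSV"

Answer: V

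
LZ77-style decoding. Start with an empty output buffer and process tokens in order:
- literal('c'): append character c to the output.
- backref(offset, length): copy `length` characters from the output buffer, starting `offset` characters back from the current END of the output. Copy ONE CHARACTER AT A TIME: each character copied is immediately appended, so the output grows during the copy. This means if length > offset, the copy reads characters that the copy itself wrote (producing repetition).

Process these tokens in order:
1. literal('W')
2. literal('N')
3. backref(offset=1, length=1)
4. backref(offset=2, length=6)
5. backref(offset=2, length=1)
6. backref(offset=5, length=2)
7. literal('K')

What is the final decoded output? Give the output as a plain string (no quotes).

Token 1: literal('W'). Output: "W"
Token 2: literal('N'). Output: "WN"
Token 3: backref(off=1, len=1). Copied 'N' from pos 1. Output: "WNN"
Token 4: backref(off=2, len=6) (overlapping!). Copied 'NNNNNN' from pos 1. Output: "WNNNNNNNN"
Token 5: backref(off=2, len=1). Copied 'N' from pos 7. Output: "WNNNNNNNNN"
Token 6: backref(off=5, len=2). Copied 'NN' from pos 5. Output: "WNNNNNNNNNNN"
Token 7: literal('K'). Output: "WNNNNNNNNNNNK"

Answer: WNNNNNNNNNNNK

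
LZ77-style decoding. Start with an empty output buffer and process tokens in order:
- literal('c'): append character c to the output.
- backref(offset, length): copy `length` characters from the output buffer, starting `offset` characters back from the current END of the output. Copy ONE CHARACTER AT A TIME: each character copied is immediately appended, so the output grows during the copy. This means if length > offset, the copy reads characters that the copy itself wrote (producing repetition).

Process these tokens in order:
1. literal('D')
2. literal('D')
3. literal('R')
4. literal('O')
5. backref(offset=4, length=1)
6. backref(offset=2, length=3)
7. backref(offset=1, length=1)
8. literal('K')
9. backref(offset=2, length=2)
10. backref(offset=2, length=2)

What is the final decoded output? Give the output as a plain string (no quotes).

Answer: DDRODODOOKOKOK

Derivation:
Token 1: literal('D'). Output: "D"
Token 2: literal('D'). Output: "DD"
Token 3: literal('R'). Output: "DDR"
Token 4: literal('O'). Output: "DDRO"
Token 5: backref(off=4, len=1). Copied 'D' from pos 0. Output: "DDROD"
Token 6: backref(off=2, len=3) (overlapping!). Copied 'ODO' from pos 3. Output: "DDRODODO"
Token 7: backref(off=1, len=1). Copied 'O' from pos 7. Output: "DDRODODOO"
Token 8: literal('K'). Output: "DDRODODOOK"
Token 9: backref(off=2, len=2). Copied 'OK' from pos 8. Output: "DDRODODOOKOK"
Token 10: backref(off=2, len=2). Copied 'OK' from pos 10. Output: "DDRODODOOKOKOK"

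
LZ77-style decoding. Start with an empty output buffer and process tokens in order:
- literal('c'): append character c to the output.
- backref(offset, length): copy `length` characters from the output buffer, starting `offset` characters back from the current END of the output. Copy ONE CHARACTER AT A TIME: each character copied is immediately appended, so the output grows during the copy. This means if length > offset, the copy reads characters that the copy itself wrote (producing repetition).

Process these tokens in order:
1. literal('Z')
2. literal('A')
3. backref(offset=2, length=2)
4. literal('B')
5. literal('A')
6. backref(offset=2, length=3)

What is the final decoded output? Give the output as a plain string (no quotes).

Token 1: literal('Z'). Output: "Z"
Token 2: literal('A'). Output: "ZA"
Token 3: backref(off=2, len=2). Copied 'ZA' from pos 0. Output: "ZAZA"
Token 4: literal('B'). Output: "ZAZAB"
Token 5: literal('A'). Output: "ZAZABA"
Token 6: backref(off=2, len=3) (overlapping!). Copied 'BAB' from pos 4. Output: "ZAZABABAB"

Answer: ZAZABABAB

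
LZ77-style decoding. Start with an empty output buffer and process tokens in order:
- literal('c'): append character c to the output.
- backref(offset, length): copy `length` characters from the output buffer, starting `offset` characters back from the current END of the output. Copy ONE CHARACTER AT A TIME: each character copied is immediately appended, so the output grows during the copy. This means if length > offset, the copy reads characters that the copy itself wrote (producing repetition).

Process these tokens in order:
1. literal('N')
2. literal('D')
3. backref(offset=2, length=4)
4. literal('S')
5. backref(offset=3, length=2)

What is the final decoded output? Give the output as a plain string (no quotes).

Answer: NDNDNDSND

Derivation:
Token 1: literal('N'). Output: "N"
Token 2: literal('D'). Output: "ND"
Token 3: backref(off=2, len=4) (overlapping!). Copied 'NDND' from pos 0. Output: "NDNDND"
Token 4: literal('S'). Output: "NDNDNDS"
Token 5: backref(off=3, len=2). Copied 'ND' from pos 4. Output: "NDNDNDSND"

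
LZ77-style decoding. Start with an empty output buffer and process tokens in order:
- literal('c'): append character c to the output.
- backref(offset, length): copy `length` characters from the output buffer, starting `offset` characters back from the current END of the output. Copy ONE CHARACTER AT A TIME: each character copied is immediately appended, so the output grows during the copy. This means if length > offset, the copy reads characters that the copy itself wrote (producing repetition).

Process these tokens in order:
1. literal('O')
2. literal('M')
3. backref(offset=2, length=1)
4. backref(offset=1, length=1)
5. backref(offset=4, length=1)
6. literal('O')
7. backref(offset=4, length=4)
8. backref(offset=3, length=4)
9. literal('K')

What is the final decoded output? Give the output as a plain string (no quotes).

Answer: OMOOOOOOOOOOOOK

Derivation:
Token 1: literal('O'). Output: "O"
Token 2: literal('M'). Output: "OM"
Token 3: backref(off=2, len=1). Copied 'O' from pos 0. Output: "OMO"
Token 4: backref(off=1, len=1). Copied 'O' from pos 2. Output: "OMOO"
Token 5: backref(off=4, len=1). Copied 'O' from pos 0. Output: "OMOOO"
Token 6: literal('O'). Output: "OMOOOO"
Token 7: backref(off=4, len=4). Copied 'OOOO' from pos 2. Output: "OMOOOOOOOO"
Token 8: backref(off=3, len=4) (overlapping!). Copied 'OOOO' from pos 7. Output: "OMOOOOOOOOOOOO"
Token 9: literal('K'). Output: "OMOOOOOOOOOOOOK"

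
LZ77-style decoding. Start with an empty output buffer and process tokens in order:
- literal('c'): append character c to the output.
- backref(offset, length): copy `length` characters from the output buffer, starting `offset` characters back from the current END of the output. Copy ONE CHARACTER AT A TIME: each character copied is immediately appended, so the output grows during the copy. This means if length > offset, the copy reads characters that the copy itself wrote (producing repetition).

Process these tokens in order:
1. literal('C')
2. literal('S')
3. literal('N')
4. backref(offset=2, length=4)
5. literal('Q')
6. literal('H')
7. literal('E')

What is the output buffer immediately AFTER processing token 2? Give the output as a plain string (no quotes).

Answer: CS

Derivation:
Token 1: literal('C'). Output: "C"
Token 2: literal('S'). Output: "CS"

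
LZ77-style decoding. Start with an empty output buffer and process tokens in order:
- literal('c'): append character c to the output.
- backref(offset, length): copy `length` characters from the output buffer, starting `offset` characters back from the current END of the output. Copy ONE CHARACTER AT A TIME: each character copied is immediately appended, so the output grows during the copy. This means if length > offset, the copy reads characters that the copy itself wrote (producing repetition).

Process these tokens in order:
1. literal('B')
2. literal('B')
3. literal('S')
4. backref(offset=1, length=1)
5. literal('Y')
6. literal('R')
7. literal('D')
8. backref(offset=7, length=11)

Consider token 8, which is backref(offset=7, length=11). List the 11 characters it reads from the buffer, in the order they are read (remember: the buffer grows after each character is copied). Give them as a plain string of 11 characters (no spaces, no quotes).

Token 1: literal('B'). Output: "B"
Token 2: literal('B'). Output: "BB"
Token 3: literal('S'). Output: "BBS"
Token 4: backref(off=1, len=1). Copied 'S' from pos 2. Output: "BBSS"
Token 5: literal('Y'). Output: "BBSSY"
Token 6: literal('R'). Output: "BBSSYR"
Token 7: literal('D'). Output: "BBSSYRD"
Token 8: backref(off=7, len=11). Buffer before: "BBSSYRD" (len 7)
  byte 1: read out[0]='B', append. Buffer now: "BBSSYRDB"
  byte 2: read out[1]='B', append. Buffer now: "BBSSYRDBB"
  byte 3: read out[2]='S', append. Buffer now: "BBSSYRDBBS"
  byte 4: read out[3]='S', append. Buffer now: "BBSSYRDBBSS"
  byte 5: read out[4]='Y', append. Buffer now: "BBSSYRDBBSSY"
  byte 6: read out[5]='R', append. Buffer now: "BBSSYRDBBSSYR"
  byte 7: read out[6]='D', append. Buffer now: "BBSSYRDBBSSYRD"
  byte 8: read out[7]='B', append. Buffer now: "BBSSYRDBBSSYRDB"
  byte 9: read out[8]='B', append. Buffer now: "BBSSYRDBBSSYRDBB"
  byte 10: read out[9]='S', append. Buffer now: "BBSSYRDBBSSYRDBBS"
  byte 11: read out[10]='S', append. Buffer now: "BBSSYRDBBSSYRDBBSS"

Answer: BBSSYRDBBSS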